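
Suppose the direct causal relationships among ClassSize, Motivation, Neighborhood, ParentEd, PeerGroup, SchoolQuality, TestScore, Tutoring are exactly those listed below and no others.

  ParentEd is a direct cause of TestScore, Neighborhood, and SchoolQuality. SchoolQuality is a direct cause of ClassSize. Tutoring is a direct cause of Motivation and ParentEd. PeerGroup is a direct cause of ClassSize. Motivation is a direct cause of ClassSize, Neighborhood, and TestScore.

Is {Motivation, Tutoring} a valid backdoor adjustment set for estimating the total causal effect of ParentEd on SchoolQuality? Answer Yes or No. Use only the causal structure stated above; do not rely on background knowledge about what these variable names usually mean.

Backdoor paths from ParentEd to SchoolQuality (paths whose first edge points into ParentEd):
  P1: ParentEd <- Tutoring -> Motivation -> ClassSize <- SchoolQuality
Condition 1 (no descendant of ParentEd in the set): holds — descendants of ParentEd are {ClassSize, Neighborhood, SchoolQuality, TestScore}; none are in {Motivation, Tutoring}.
Condition 2 (every backdoor path blocked by {Motivation, Tutoring}):
  P1: blocked at fork node Tutoring ∈ conditioning set.
{Motivation, Tutoring} satisfies the backdoor criterion.

Yes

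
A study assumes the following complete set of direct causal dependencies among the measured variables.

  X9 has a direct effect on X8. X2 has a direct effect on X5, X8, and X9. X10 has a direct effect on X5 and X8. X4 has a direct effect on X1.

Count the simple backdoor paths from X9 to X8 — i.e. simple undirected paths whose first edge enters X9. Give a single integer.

2

A backdoor path from X9 to X8 is any simple undirected path whose first edge points into X9 (i.e. leaves X9 via a parent).
Parents of X9: {X2}.
Enumerating:
  P1: X9 <- X2 -> X5 <- X10 -> X8
  P2: X9 <- X2 -> X8
That exhausts the simple backdoor paths. Count: 2.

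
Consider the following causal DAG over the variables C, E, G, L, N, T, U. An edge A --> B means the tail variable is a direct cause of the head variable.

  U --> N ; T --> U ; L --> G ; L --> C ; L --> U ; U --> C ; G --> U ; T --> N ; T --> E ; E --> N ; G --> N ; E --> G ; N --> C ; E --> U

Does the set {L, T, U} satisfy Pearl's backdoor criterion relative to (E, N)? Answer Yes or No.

Backdoor paths from E to N (paths whose first edge points into E):
  P1: E <- T -> U <- L -> G -> N
  P2: E <- T -> U <- L -> C <- N
  P3: E <- T -> U <- G <- L -> C <- N
  P4: E <- T -> U <- G -> N
  P5: E <- T -> U -> N
  P6: E <- T -> U -> C <- L -> G -> N
  P7: E <- T -> U -> C <- N
  P8: E <- T -> N
Condition 1 (no descendant of E in the set): FAILS — U is a descendant of E.
Condition 2 (every backdoor path blocked by {L, T, U}):
  P1: blocked at fork node T ∈ conditioning set.
  P2: blocked at fork node T ∈ conditioning set.
  P3: blocked at fork node T ∈ conditioning set.
  P4: blocked at fork node T ∈ conditioning set.
  P5: blocked at fork node T ∈ conditioning set.
  P6: blocked at fork node T ∈ conditioning set.
  P7: blocked at fork node T ∈ conditioning set.
  P8: blocked at fork node T ∈ conditioning set.
{L, T, U} does not satisfy the backdoor criterion.

No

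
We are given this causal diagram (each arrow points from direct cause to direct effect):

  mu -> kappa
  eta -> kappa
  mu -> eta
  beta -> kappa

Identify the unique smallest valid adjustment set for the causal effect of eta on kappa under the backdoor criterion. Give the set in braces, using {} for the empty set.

Variables eligible for adjustment (non-descendants of eta, excluding eta and kappa): {beta, mu}.
Backdoor paths from eta to kappa:
  P1: eta <- mu -> kappa
The empty set is not sufficient: P1 (eta <- mu -> kappa) has no collider blocking it and no conditioned non-collider, so it is open.
Try {mu}:
  P1: blocked at fork node mu ∈ conditioning set.
{mu} contains no descendant of eta and blocks every backdoor path.
No other singleton works — e.g. {beta} leaves P1 open — so {mu} is the unique smallest valid adjustment set.

{mu}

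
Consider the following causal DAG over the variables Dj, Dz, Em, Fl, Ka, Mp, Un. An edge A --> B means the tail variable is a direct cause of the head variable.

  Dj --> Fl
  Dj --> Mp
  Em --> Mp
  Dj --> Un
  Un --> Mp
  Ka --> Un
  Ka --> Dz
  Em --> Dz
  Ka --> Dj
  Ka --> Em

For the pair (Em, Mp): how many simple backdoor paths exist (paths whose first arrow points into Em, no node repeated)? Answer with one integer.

4

A backdoor path from Em to Mp is any simple undirected path whose first edge points into Em (i.e. leaves Em via a parent).
Parents of Em: {Ka}.
Enumerating:
  P1: Em <- Ka -> Dj -> Un -> Mp
  P2: Em <- Ka -> Dj -> Mp
  P3: Em <- Ka -> Un <- Dj -> Mp
  P4: Em <- Ka -> Un -> Mp
That exhausts the simple backdoor paths. Count: 4.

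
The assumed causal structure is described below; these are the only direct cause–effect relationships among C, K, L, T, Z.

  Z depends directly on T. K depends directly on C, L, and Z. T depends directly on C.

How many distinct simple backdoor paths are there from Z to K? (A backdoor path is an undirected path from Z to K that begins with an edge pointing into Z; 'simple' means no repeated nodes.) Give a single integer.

1

A backdoor path from Z to K is any simple undirected path whose first edge points into Z (i.e. leaves Z via a parent).
Parents of Z: {T}.
Enumerating:
  P1: Z <- T <- C -> K
That exhausts the simple backdoor paths. Count: 1.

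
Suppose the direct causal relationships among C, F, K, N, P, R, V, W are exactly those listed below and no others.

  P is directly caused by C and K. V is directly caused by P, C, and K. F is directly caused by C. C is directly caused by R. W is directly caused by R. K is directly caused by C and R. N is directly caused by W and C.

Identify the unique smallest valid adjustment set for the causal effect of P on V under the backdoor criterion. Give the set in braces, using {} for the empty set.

{C, K}

Variables eligible for adjustment (non-descendants of P, excluding P and V): {C, F, K, N, R, W}.
Backdoor paths from P to V:
  P1: P <- C <- R -> K -> V
  P2: P <- C -> K -> V
  P3: P <- C -> V
  P4: P <- C -> N <- W <- R -> K -> V
  P5: P <- K <- R -> C -> V
  P6: P <- K <- R -> W -> N <- C -> V
  P7: P <- K <- C -> V
  P8: P <- K -> V
The empty set is not sufficient: P1 (P <- C <- R -> K -> V) has no collider blocking it and no conditioned non-collider, so it is open.
Try {C, K}:
  P1: blocked at chain node C ∈ conditioning set.
  P2: blocked at fork node C ∈ conditioning set.
  P3: blocked at fork node C ∈ conditioning set.
  P4: blocked at fork node C ∈ conditioning set.
  P5: blocked at chain node K ∈ conditioning set.
  P6: blocked at chain node K ∈ conditioning set.
  P7: blocked at chain node K ∈ conditioning set.
  P8: blocked at fork node K ∈ conditioning set.
{C, K} contains no descendant of P and blocks every backdoor path.
Every element of {C, K} is needed (dropping C leaves P3 open; dropping K leaves P8 open), so no proper subset is valid.
Among all size-2 subsets of the eligible variables, only {C, K} blocks every backdoor path, so it is the unique smallest valid adjustment set.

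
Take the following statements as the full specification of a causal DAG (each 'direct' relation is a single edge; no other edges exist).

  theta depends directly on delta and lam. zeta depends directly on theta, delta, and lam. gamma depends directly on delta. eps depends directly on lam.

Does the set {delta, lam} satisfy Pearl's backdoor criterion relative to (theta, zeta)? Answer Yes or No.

Yes

Backdoor paths from theta to zeta (paths whose first edge points into theta):
  P1: theta <- delta -> zeta
  P2: theta <- lam -> zeta
Condition 1 (no descendant of theta in the set): holds — descendants of theta are {zeta}; none are in {delta, lam}.
Condition 2 (every backdoor path blocked by {delta, lam}):
  P1: blocked at fork node delta ∈ conditioning set.
  P2: blocked at fork node lam ∈ conditioning set.
{delta, lam} satisfies the backdoor criterion.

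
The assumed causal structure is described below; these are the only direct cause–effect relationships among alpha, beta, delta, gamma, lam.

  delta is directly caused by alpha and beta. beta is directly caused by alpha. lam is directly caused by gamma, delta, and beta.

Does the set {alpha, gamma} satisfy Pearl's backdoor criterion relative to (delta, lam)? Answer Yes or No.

No

Backdoor paths from delta to lam (paths whose first edge points into delta):
  P1: delta <- alpha -> beta -> lam
  P2: delta <- beta -> lam
Condition 1 (no descendant of delta in the set): holds — descendants of delta are {lam}; none are in {alpha, gamma}.
Condition 2 (every backdoor path blocked by {alpha, gamma}):
  P1: blocked at fork node alpha ∈ conditioning set.
  P2: open — no interior node is in the conditioning set.
{alpha, gamma} does not satisfy the backdoor criterion.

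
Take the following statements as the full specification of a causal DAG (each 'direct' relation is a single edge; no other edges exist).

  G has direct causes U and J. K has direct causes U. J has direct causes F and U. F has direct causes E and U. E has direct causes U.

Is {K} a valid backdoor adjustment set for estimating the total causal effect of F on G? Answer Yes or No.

No

Backdoor paths from F to G (paths whose first edge points into F):
  P1: F <- U -> J -> G
  P2: F <- U -> G
  P3: F <- E <- U -> J -> G
  P4: F <- E <- U -> G
Condition 1 (no descendant of F in the set): holds — descendants of F are {G, J}; none are in {K}.
Condition 2 (every backdoor path blocked by {K}):
  P1: open — no interior node is in the conditioning set.
  P2: open — no interior node is in the conditioning set.
  P3: open — no interior node is in the conditioning set.
  P4: open — no interior node is in the conditioning set.
{K} does not satisfy the backdoor criterion.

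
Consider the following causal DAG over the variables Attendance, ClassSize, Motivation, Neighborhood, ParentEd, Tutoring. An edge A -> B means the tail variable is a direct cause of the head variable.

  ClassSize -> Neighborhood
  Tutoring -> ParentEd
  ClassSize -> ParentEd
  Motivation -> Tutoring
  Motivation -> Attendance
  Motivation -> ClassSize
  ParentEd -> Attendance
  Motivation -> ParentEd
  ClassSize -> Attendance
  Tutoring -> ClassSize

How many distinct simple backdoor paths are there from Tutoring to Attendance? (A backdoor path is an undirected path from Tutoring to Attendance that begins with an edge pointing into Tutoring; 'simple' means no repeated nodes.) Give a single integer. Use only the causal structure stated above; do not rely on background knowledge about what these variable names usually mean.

5

A backdoor path from Tutoring to Attendance is any simple undirected path whose first edge points into Tutoring (i.e. leaves Tutoring via a parent).
Parents of Tutoring: {Motivation}.
Enumerating:
  P1: Tutoring <- Motivation -> ClassSize -> ParentEd -> Attendance
  P2: Tutoring <- Motivation -> ClassSize -> Attendance
  P3: Tutoring <- Motivation -> ParentEd <- ClassSize -> Attendance
  P4: Tutoring <- Motivation -> ParentEd -> Attendance
  P5: Tutoring <- Motivation -> Attendance
That exhausts the simple backdoor paths. Count: 5.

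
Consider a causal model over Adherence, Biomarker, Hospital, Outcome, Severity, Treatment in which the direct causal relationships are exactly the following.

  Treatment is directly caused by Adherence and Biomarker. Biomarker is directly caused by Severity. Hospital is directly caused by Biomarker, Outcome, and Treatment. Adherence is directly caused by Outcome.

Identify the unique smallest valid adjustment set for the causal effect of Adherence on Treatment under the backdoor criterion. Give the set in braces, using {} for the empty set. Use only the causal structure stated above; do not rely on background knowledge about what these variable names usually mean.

Variables eligible for adjustment (non-descendants of Adherence, excluding Adherence and Treatment): {Biomarker, Outcome, Severity}.
Backdoor paths from Adherence to Treatment:
  P1: Adherence <- Outcome -> Hospital <- Biomarker -> Treatment
  P2: Adherence <- Outcome -> Hospital <- Treatment
Each backdoor path contains an unconditioned collider, so every path is already blocked with the empty conditioning set:
  P1: blocked at collider Hospital (neither it nor any descendant is in the conditioning set).
  P2: blocked at collider Hospital (neither it nor any descendant is in the conditioning set).
The empty set is therefore the unique smallest valid set.

{}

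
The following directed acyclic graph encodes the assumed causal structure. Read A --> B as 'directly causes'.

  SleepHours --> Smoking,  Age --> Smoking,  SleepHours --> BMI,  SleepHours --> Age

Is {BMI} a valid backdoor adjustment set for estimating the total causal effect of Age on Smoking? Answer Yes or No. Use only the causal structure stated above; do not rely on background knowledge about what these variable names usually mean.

No

Backdoor paths from Age to Smoking (paths whose first edge points into Age):
  P1: Age <- SleepHours -> Smoking
Condition 1 (no descendant of Age in the set): holds — descendants of Age are {Smoking}; none are in {BMI}.
Condition 2 (every backdoor path blocked by {BMI}):
  P1: open — no interior node is in the conditioning set.
{BMI} does not satisfy the backdoor criterion.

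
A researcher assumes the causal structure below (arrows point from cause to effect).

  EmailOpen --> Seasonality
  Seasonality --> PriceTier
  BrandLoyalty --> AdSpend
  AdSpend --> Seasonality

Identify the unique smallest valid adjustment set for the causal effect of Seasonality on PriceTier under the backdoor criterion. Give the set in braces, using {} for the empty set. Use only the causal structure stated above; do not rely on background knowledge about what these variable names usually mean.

Variables eligible for adjustment (non-descendants of Seasonality, excluding Seasonality and PriceTier): {AdSpend, BrandLoyalty, EmailOpen}.
Backdoor paths from Seasonality to PriceTier:
  (none)
With no backdoor paths the empty set already satisfies the criterion, and it is trivially minimal.

{}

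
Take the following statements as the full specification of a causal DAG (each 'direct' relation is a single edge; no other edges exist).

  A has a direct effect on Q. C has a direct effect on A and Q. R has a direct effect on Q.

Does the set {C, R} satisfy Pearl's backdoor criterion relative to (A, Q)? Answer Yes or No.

Backdoor paths from A to Q (paths whose first edge points into A):
  P1: A <- C -> Q
Condition 1 (no descendant of A in the set): holds — descendants of A are {Q}; none are in {C, R}.
Condition 2 (every backdoor path blocked by {C, R}):
  P1: blocked at fork node C ∈ conditioning set.
{C, R} satisfies the backdoor criterion.

Yes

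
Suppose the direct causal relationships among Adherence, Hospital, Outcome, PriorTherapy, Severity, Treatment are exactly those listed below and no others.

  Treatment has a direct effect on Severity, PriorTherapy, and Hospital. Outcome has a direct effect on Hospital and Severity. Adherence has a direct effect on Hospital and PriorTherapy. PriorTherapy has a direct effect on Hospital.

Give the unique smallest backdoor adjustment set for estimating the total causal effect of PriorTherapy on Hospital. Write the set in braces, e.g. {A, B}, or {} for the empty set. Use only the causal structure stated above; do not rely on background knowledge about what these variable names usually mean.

Variables eligible for adjustment (non-descendants of PriorTherapy, excluding PriorTherapy and Hospital): {Adherence, Outcome, Severity, Treatment}.
Backdoor paths from PriorTherapy to Hospital:
  P1: PriorTherapy <- Treatment -> Severity <- Outcome -> Hospital
  P2: PriorTherapy <- Treatment -> Hospital
  P3: PriorTherapy <- Adherence -> Hospital
The empty set is not sufficient: P2 (PriorTherapy <- Treatment -> Hospital) has no collider blocking it and no conditioned non-collider, so it is open.
Try {Adherence, Treatment}:
  P1: blocked at fork node Treatment ∈ conditioning set.
  P2: blocked at fork node Treatment ∈ conditioning set.
  P3: blocked at fork node Adherence ∈ conditioning set.
{Adherence, Treatment} contains no descendant of PriorTherapy and blocks every backdoor path.
Every element of {Adherence, Treatment} is needed (dropping Adherence leaves P3 open; dropping Treatment leaves P2 open), so no proper subset is valid.
Among all size-2 subsets of the eligible variables, only {Adherence, Treatment} blocks every backdoor path, so it is the unique smallest valid adjustment set.

{Adherence, Treatment}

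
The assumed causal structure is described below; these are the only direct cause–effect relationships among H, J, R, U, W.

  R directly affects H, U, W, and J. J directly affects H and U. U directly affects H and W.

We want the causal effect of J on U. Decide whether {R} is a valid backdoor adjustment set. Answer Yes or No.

Backdoor paths from J to U (paths whose first edge points into J):
  P1: J <- R -> U
  P2: J <- R -> W <- U
  P3: J <- R -> H <- U
Condition 1 (no descendant of J in the set): holds — descendants of J are {H, U, W}; none are in {R}.
Condition 2 (every backdoor path blocked by {R}):
  P1: blocked at fork node R ∈ conditioning set.
  P2: blocked at fork node R ∈ conditioning set.
  P3: blocked at fork node R ∈ conditioning set.
{R} satisfies the backdoor criterion.

Yes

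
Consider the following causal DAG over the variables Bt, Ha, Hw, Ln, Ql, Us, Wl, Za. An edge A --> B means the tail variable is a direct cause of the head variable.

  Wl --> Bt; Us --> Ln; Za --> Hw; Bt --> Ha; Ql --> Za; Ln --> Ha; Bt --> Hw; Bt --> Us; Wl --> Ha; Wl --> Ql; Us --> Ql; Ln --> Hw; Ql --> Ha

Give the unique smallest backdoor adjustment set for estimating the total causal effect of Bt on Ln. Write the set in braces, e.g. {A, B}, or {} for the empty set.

{}

Variables eligible for adjustment (non-descendants of Bt, excluding Bt and Ln): {Wl}.
Backdoor paths from Bt to Ln:
  P1: Bt <- Wl -> Ql <- Us -> Ln
  P2: Bt <- Wl -> Ql -> Ha <- Ln
  P3: Bt <- Wl -> Ql -> Za -> Hw <- Ln
  P4: Bt <- Wl -> Ha <- Ql <- Us -> Ln
  P5: Bt <- Wl -> Ha <- Ql -> Za -> Hw <- Ln
  P6: Bt <- Wl -> Ha <- Ln
Each backdoor path contains an unconditioned collider, so every path is already blocked with the empty conditioning set:
  P1: blocked at collider Ql (neither it nor any descendant is in the conditioning set).
  P2: blocked at collider Ha (neither it nor any descendant is in the conditioning set).
  P3: blocked at collider Hw (neither it nor any descendant is in the conditioning set).
  P4: blocked at collider Ha (neither it nor any descendant is in the conditioning set).
  P5: blocked at collider Ha (neither it nor any descendant is in the conditioning set).
  P6: blocked at collider Ha (neither it nor any descendant is in the conditioning set).
The empty set is therefore the unique smallest valid set.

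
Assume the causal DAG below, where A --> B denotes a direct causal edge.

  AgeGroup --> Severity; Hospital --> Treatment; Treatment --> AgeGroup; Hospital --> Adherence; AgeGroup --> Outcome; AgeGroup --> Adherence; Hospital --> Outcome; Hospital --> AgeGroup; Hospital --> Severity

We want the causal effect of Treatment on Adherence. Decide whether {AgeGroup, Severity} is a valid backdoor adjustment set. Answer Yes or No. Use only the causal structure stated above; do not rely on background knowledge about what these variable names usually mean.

No

Backdoor paths from Treatment to Adherence (paths whose first edge points into Treatment):
  P1: Treatment <- Hospital -> AgeGroup -> Adherence
  P2: Treatment <- Hospital -> Outcome <- AgeGroup -> Adherence
  P3: Treatment <- Hospital -> Severity <- AgeGroup -> Adherence
  P4: Treatment <- Hospital -> Adherence
Condition 1 (no descendant of Treatment in the set): FAILS — AgeGroup and Severity are descendants of Treatment.
Condition 2 (every backdoor path blocked by {AgeGroup, Severity}):
  P1: blocked at chain node AgeGroup ∈ conditioning set.
  P2: blocked at collider Outcome (neither it nor any descendant is in the conditioning set).
  P3: blocked at fork node AgeGroup ∈ conditioning set.
  P4: open — no interior node is in the conditioning set.
{AgeGroup, Severity} does not satisfy the backdoor criterion.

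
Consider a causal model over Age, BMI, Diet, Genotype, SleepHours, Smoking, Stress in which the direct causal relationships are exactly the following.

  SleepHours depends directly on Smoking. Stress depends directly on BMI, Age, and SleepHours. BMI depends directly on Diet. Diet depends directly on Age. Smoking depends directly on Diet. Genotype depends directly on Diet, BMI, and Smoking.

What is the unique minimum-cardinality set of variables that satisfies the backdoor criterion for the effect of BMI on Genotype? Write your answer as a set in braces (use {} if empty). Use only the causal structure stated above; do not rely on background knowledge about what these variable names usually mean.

Variables eligible for adjustment (non-descendants of BMI, excluding BMI and Genotype): {Age, Diet, SleepHours, Smoking}.
Backdoor paths from BMI to Genotype:
  P1: BMI <- Diet <- Age -> Stress <- SleepHours <- Smoking -> Genotype
  P2: BMI <- Diet -> Smoking -> Genotype
  P3: BMI <- Diet -> Genotype
The empty set is not sufficient: P2 (BMI <- Diet -> Smoking -> Genotype) has no collider blocking it and no conditioned non-collider, so it is open.
Try {Diet}:
  P1: blocked at chain node Diet ∈ conditioning set.
  P2: blocked at fork node Diet ∈ conditioning set.
  P3: blocked at fork node Diet ∈ conditioning set.
{Diet} contains no descendant of BMI and blocks every backdoor path.
No other singleton works — e.g. {Age} leaves P2 open — so {Diet} is the unique smallest valid adjustment set.

{Diet}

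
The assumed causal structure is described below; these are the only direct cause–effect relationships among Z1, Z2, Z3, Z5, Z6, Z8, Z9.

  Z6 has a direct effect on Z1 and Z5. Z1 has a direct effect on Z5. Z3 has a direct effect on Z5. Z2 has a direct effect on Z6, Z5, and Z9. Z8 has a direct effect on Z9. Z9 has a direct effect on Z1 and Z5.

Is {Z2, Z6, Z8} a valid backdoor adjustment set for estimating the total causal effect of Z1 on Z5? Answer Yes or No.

No

Backdoor paths from Z1 to Z5 (paths whose first edge points into Z1):
  P1: Z1 <- Z9 <- Z2 -> Z6 -> Z5
  P2: Z1 <- Z9 <- Z2 -> Z5
  P3: Z1 <- Z9 -> Z5
  P4: Z1 <- Z6 <- Z2 -> Z9 -> Z5
  P5: Z1 <- Z6 <- Z2 -> Z5
  P6: Z1 <- Z6 -> Z5
Condition 1 (no descendant of Z1 in the set): holds — descendants of Z1 are {Z5}; none are in {Z2, Z6, Z8}.
Condition 2 (every backdoor path blocked by {Z2, Z6, Z8}):
  P1: blocked at fork node Z2 ∈ conditioning set.
  P2: blocked at fork node Z2 ∈ conditioning set.
  P3: open — no interior node is in the conditioning set.
  P4: blocked at chain node Z6 ∈ conditioning set.
  P5: blocked at chain node Z6 ∈ conditioning set.
  P6: blocked at fork node Z6 ∈ conditioning set.
{Z2, Z6, Z8} does not satisfy the backdoor criterion.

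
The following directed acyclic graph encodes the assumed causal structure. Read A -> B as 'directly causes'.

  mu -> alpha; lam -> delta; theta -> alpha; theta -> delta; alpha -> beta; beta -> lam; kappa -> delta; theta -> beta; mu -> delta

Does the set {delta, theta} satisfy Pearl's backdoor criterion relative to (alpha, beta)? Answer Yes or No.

No

Backdoor paths from alpha to beta (paths whose first edge points into alpha):
  P1: alpha <- theta -> beta
  P2: alpha <- theta -> delta <- lam <- beta
  P3: alpha <- mu -> delta <- theta -> beta
  P4: alpha <- mu -> delta <- lam <- beta
Condition 1 (no descendant of alpha in the set): FAILS — delta is a descendant of alpha.
Condition 2 (every backdoor path blocked by {delta, theta}):
  P1: blocked at fork node theta ∈ conditioning set.
  P2: blocked at fork node theta ∈ conditioning set.
  P3: blocked at fork node theta ∈ conditioning set.
  P4: open — collider(s) delta are conditioned on (or have a conditioned descendant) and no non-collider on the path is in the set.
{delta, theta} does not satisfy the backdoor criterion.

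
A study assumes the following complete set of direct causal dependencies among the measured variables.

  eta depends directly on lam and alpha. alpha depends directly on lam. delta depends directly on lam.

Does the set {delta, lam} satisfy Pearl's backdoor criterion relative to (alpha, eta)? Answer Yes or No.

Backdoor paths from alpha to eta (paths whose first edge points into alpha):
  P1: alpha <- lam -> eta
Condition 1 (no descendant of alpha in the set): holds — descendants of alpha are {eta}; none are in {delta, lam}.
Condition 2 (every backdoor path blocked by {delta, lam}):
  P1: blocked at fork node lam ∈ conditioning set.
{delta, lam} satisfies the backdoor criterion.

Yes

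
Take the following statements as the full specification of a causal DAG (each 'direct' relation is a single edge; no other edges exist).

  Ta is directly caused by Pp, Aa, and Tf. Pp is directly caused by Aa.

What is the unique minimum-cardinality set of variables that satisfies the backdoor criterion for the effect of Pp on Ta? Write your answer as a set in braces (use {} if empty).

{Aa}

Variables eligible for adjustment (non-descendants of Pp, excluding Pp and Ta): {Aa, Tf}.
Backdoor paths from Pp to Ta:
  P1: Pp <- Aa -> Ta
The empty set is not sufficient: P1 (Pp <- Aa -> Ta) has no collider blocking it and no conditioned non-collider, so it is open.
Try {Aa}:
  P1: blocked at fork node Aa ∈ conditioning set.
{Aa} contains no descendant of Pp and blocks every backdoor path.
No other singleton works — e.g. {Tf} leaves P1 open — so {Aa} is the unique smallest valid adjustment set.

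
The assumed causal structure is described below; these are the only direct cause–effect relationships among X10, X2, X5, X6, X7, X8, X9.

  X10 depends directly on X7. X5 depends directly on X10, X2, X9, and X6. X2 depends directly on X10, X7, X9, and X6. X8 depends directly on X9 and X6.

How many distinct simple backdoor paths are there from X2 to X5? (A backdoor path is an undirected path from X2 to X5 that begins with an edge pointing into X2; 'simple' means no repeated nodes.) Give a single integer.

6

A backdoor path from X2 to X5 is any simple undirected path whose first edge points into X2 (i.e. leaves X2 via a parent).
Parents of X2: {X10, X6, X7, X9}.
Enumerating:
  P1: X2 <- X7 -> X10 -> X5
  P2: X2 <- X9 -> X8 <- X6 -> X5
  P3: X2 <- X9 -> X5
  P4: X2 <- X6 -> X8 <- X9 -> X5
  P5: X2 <- X6 -> X5
  P6: X2 <- X10 -> X5
That exhausts the simple backdoor paths. Count: 6.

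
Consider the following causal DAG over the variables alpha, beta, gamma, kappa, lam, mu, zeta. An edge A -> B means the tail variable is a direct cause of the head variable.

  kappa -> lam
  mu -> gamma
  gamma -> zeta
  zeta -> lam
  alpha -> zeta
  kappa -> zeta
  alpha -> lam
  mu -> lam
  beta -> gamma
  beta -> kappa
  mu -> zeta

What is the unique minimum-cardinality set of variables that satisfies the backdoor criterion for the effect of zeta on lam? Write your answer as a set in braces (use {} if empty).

{alpha, kappa, mu}

Variables eligible for adjustment (non-descendants of zeta, excluding zeta and lam): {alpha, beta, gamma, kappa, mu}.
Backdoor paths from zeta to lam:
  P1: zeta <- mu -> gamma <- beta -> kappa -> lam
  P2: zeta <- mu -> lam
  P3: zeta <- alpha -> lam
  P4: zeta <- kappa <- beta -> gamma <- mu -> lam
  P5: zeta <- kappa -> lam
  P6: zeta <- gamma <- mu -> lam
  P7: zeta <- gamma <- beta -> kappa -> lam
The empty set is not sufficient: P2 (zeta <- mu -> lam) has no collider blocking it and no conditioned non-collider, so it is open.
Try {alpha, kappa, mu}:
  P1: blocked at fork node mu ∈ conditioning set.
  P2: blocked at fork node mu ∈ conditioning set.
  P3: blocked at fork node alpha ∈ conditioning set.
  P4: blocked at chain node kappa ∈ conditioning set.
  P5: blocked at fork node kappa ∈ conditioning set.
  P6: blocked at fork node mu ∈ conditioning set.
  P7: blocked at chain node kappa ∈ conditioning set.
{alpha, kappa, mu} contains no descendant of zeta and blocks every backdoor path.
Every element of {alpha, kappa, mu} is needed (dropping alpha leaves P3 open; dropping kappa leaves P5 open; dropping mu leaves P2 open), so no proper subset is valid.
Among all size-3 subsets of the eligible variables, only {alpha, kappa, mu} blocks every backdoor path, so it is the unique smallest valid adjustment set.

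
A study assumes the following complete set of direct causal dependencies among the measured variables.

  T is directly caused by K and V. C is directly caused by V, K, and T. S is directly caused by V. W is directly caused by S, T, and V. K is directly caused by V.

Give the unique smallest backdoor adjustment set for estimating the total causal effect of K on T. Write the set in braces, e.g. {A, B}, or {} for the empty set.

Variables eligible for adjustment (non-descendants of K, excluding K and T): {S, V}.
Backdoor paths from K to T:
  P1: K <- V -> S -> W <- T
  P2: K <- V -> T
  P3: K <- V -> C <- T
  P4: K <- V -> W <- T
The empty set is not sufficient: P2 (K <- V -> T) has no collider blocking it and no conditioned non-collider, so it is open.
Try {V}:
  P1: blocked at fork node V ∈ conditioning set.
  P2: blocked at fork node V ∈ conditioning set.
  P3: blocked at fork node V ∈ conditioning set.
  P4: blocked at fork node V ∈ conditioning set.
{V} contains no descendant of K and blocks every backdoor path.
No other singleton works — e.g. {S} leaves P2 open — so {V} is the unique smallest valid adjustment set.

{V}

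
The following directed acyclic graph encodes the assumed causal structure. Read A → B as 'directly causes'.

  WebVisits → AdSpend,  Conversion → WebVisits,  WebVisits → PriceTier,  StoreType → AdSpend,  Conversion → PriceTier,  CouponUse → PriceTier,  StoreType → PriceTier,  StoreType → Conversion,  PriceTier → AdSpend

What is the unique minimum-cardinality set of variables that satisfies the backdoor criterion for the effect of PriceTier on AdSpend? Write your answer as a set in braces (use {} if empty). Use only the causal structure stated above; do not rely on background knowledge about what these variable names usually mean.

{StoreType, WebVisits}

Variables eligible for adjustment (non-descendants of PriceTier, excluding PriceTier and AdSpend): {Conversion, CouponUse, StoreType, WebVisits}.
Backdoor paths from PriceTier to AdSpend:
  P1: PriceTier <- StoreType -> Conversion -> WebVisits -> AdSpend
  P2: PriceTier <- StoreType -> AdSpend
  P3: PriceTier <- Conversion <- StoreType -> AdSpend
  P4: PriceTier <- Conversion -> WebVisits -> AdSpend
  P5: PriceTier <- WebVisits <- Conversion <- StoreType -> AdSpend
  P6: PriceTier <- WebVisits -> AdSpend
The empty set is not sufficient: P1 (PriceTier <- StoreType -> Conversion -> WebVisits -> AdSpend) has no collider blocking it and no conditioned non-collider, so it is open.
Try {StoreType, WebVisits}:
  P1: blocked at fork node StoreType ∈ conditioning set.
  P2: blocked at fork node StoreType ∈ conditioning set.
  P3: blocked at fork node StoreType ∈ conditioning set.
  P4: blocked at chain node WebVisits ∈ conditioning set.
  P5: blocked at chain node WebVisits ∈ conditioning set.
  P6: blocked at fork node WebVisits ∈ conditioning set.
{StoreType, WebVisits} contains no descendant of PriceTier and blocks every backdoor path.
Every element of {StoreType, WebVisits} is needed (dropping StoreType leaves P2 open; dropping WebVisits leaves P4 open), so no proper subset is valid.
Among all size-2 subsets of the eligible variables, only {StoreType, WebVisits} blocks every backdoor path, so it is the unique smallest valid adjustment set.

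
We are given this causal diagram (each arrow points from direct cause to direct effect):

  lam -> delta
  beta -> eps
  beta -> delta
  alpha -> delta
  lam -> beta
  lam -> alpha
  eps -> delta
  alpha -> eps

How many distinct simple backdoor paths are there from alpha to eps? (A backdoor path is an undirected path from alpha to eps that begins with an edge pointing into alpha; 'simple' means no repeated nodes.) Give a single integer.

4

A backdoor path from alpha to eps is any simple undirected path whose first edge points into alpha (i.e. leaves alpha via a parent).
Parents of alpha: {lam}.
Enumerating:
  P1: alpha <- lam -> beta -> eps
  P2: alpha <- lam -> beta -> delta <- eps
  P3: alpha <- lam -> delta <- beta -> eps
  P4: alpha <- lam -> delta <- eps
That exhausts the simple backdoor paths. Count: 4.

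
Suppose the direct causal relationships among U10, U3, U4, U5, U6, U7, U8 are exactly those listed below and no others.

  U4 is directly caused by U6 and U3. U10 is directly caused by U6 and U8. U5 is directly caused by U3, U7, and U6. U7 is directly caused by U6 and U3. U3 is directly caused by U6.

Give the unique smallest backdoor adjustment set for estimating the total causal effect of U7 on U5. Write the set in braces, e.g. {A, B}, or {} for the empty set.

{U3, U6}

Variables eligible for adjustment (non-descendants of U7, excluding U7 and U5): {U10, U3, U4, U6, U8}.
Backdoor paths from U7 to U5:
  P1: U7 <- U6 -> U3 -> U5
  P2: U7 <- U6 -> U4 <- U3 -> U5
  P3: U7 <- U6 -> U5
  P4: U7 <- U3 <- U6 -> U5
  P5: U7 <- U3 -> U4 <- U6 -> U5
  P6: U7 <- U3 -> U5
The empty set is not sufficient: P1 (U7 <- U6 -> U3 -> U5) has no collider blocking it and no conditioned non-collider, so it is open.
Try {U3, U6}:
  P1: blocked at fork node U6 ∈ conditioning set.
  P2: blocked at fork node U6 ∈ conditioning set.
  P3: blocked at fork node U6 ∈ conditioning set.
  P4: blocked at chain node U3 ∈ conditioning set.
  P5: blocked at fork node U3 ∈ conditioning set.
  P6: blocked at fork node U3 ∈ conditioning set.
{U3, U6} contains no descendant of U7 and blocks every backdoor path.
Every element of {U3, U6} is needed (dropping U3 leaves P6 open; dropping U6 leaves P3 open), so no proper subset is valid.
Among all size-2 subsets of the eligible variables, only {U3, U6} blocks every backdoor path, so it is the unique smallest valid adjustment set.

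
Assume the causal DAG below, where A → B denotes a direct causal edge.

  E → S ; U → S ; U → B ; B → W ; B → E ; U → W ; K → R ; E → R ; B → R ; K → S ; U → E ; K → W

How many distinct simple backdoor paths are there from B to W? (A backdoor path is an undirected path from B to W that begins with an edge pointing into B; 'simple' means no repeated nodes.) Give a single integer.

5

A backdoor path from B to W is any simple undirected path whose first edge points into B (i.e. leaves B via a parent).
Parents of B: {U}.
Enumerating:
  P1: B <- U -> E -> R <- K -> W
  P2: B <- U -> E -> S <- K -> W
  P3: B <- U -> W
  P4: B <- U -> S <- K -> W
  P5: B <- U -> S <- E -> R <- K -> W
That exhausts the simple backdoor paths. Count: 5.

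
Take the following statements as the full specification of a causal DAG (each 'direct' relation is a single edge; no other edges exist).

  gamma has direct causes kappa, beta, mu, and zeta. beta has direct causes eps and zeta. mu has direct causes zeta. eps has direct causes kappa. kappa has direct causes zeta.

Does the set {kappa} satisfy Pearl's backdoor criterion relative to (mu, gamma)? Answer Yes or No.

Backdoor paths from mu to gamma (paths whose first edge points into mu):
  P1: mu <- zeta -> kappa -> eps -> beta -> gamma
  P2: mu <- zeta -> kappa -> gamma
  P3: mu <- zeta -> beta <- eps <- kappa -> gamma
  P4: mu <- zeta -> beta -> gamma
  P5: mu <- zeta -> gamma
Condition 1 (no descendant of mu in the set): holds — descendants of mu are {gamma}; none are in {kappa}.
Condition 2 (every backdoor path blocked by {kappa}):
  P1: blocked at chain node kappa ∈ conditioning set.
  P2: blocked at chain node kappa ∈ conditioning set.
  P3: blocked at collider beta (neither it nor any descendant is in the conditioning set).
  P4: open — no interior node is in the conditioning set.
  P5: open — no interior node is in the conditioning set.
{kappa} does not satisfy the backdoor criterion.

No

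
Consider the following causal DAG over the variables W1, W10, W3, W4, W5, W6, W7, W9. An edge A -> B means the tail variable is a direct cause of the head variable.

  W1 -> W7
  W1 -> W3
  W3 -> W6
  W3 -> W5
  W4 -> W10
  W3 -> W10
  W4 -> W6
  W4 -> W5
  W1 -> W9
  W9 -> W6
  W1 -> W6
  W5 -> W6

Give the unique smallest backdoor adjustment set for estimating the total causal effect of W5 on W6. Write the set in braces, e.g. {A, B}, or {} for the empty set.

Variables eligible for adjustment (non-descendants of W5, excluding W5 and W6): {W1, W10, W3, W4, W7, W9}.
Backdoor paths from W5 to W6:
  P1: W5 <- W4 -> W6
  P2: W5 <- W4 -> W10 <- W3 <- W1 -> W9 -> W6
  P3: W5 <- W4 -> W10 <- W3 <- W1 -> W6
  P4: W5 <- W4 -> W10 <- W3 -> W6
  P5: W5 <- W3 <- W1 -> W9 -> W6
  P6: W5 <- W3 <- W1 -> W6
  P7: W5 <- W3 -> W6
  P8: W5 <- W3 -> W10 <- W4 -> W6
The empty set is not sufficient: P1 (W5 <- W4 -> W6) has no collider blocking it and no conditioned non-collider, so it is open.
Try {W3, W4}:
  P1: blocked at fork node W4 ∈ conditioning set.
  P2: blocked at fork node W4 ∈ conditioning set.
  P3: blocked at fork node W4 ∈ conditioning set.
  P4: blocked at fork node W4 ∈ conditioning set.
  P5: blocked at chain node W3 ∈ conditioning set.
  P6: blocked at chain node W3 ∈ conditioning set.
  P7: blocked at fork node W3 ∈ conditioning set.
  P8: blocked at fork node W3 ∈ conditioning set.
{W3, W4} contains no descendant of W5 and blocks every backdoor path.
Every element of {W3, W4} is needed (dropping W3 leaves P5 open; dropping W4 leaves P1 open), so no proper subset is valid.
Among all size-2 subsets of the eligible variables, only {W3, W4} blocks every backdoor path, so it is the unique smallest valid adjustment set.

{W3, W4}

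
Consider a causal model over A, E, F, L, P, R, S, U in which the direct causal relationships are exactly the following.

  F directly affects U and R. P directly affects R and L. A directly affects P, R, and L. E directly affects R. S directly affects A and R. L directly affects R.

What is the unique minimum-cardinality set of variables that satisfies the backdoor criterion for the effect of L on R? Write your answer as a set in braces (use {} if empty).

Variables eligible for adjustment (non-descendants of L, excluding L and R): {A, E, F, P, S, U}.
Backdoor paths from L to R:
  P1: L <- A <- S -> R
  P2: L <- A -> P -> R
  P3: L <- A -> R
  P4: L <- P <- A <- S -> R
  P5: L <- P <- A -> R
  P6: L <- P -> R
The empty set is not sufficient: P1 (L <- A <- S -> R) has no collider blocking it and no conditioned non-collider, so it is open.
Try {A, P}:
  P1: blocked at chain node A ∈ conditioning set.
  P2: blocked at fork node A ∈ conditioning set.
  P3: blocked at fork node A ∈ conditioning set.
  P4: blocked at chain node P ∈ conditioning set.
  P5: blocked at chain node P ∈ conditioning set.
  P6: blocked at fork node P ∈ conditioning set.
{A, P} contains no descendant of L and blocks every backdoor path.
Every element of {A, P} is needed (dropping A leaves P1 open; dropping P leaves P6 open), so no proper subset is valid.
Among all size-2 subsets of the eligible variables, only {A, P} blocks every backdoor path, so it is the unique smallest valid adjustment set.

{A, P}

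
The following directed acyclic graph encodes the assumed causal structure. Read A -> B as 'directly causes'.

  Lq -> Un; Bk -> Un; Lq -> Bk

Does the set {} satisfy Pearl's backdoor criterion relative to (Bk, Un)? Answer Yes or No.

No

Backdoor paths from Bk to Un (paths whose first edge points into Bk):
  P1: Bk <- Lq -> Un
Condition 1 (no descendant of Bk in the set): holds — descendants of Bk are {Un}; none are in {}.
Condition 2 (every backdoor path blocked by {}):
  P1: open — no interior node is in the conditioning set.
{} does not satisfy the backdoor criterion.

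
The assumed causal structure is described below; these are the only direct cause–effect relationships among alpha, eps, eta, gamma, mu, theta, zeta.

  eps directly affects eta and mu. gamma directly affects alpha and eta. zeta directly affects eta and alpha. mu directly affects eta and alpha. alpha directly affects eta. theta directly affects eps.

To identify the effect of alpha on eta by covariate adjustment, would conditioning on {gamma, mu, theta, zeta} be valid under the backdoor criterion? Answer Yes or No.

Yes

Backdoor paths from alpha to eta (paths whose first edge points into alpha):
  P1: alpha <- zeta -> eta
  P2: alpha <- gamma -> eta
  P3: alpha <- mu <- eps -> eta
  P4: alpha <- mu -> eta
Condition 1 (no descendant of alpha in the set): holds — descendants of alpha are {eta}; none are in {gamma, mu, theta, zeta}.
Condition 2 (every backdoor path blocked by {gamma, mu, theta, zeta}):
  P1: blocked at fork node zeta ∈ conditioning set.
  P2: blocked at fork node gamma ∈ conditioning set.
  P3: blocked at chain node mu ∈ conditioning set.
  P4: blocked at fork node mu ∈ conditioning set.
{gamma, mu, theta, zeta} satisfies the backdoor criterion.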